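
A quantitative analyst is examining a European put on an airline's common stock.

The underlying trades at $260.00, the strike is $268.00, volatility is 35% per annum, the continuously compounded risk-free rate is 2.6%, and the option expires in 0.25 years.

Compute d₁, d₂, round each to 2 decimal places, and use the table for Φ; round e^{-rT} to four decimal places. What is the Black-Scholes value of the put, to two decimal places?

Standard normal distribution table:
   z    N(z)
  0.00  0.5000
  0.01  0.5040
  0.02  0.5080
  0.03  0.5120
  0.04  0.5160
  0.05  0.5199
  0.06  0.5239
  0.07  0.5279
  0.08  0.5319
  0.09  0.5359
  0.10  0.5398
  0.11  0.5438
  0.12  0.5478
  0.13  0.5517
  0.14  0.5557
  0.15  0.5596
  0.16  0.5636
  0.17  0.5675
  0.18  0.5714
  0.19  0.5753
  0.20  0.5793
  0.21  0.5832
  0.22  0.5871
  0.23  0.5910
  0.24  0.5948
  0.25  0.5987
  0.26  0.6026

$21.15

σ√T = 0.35 × 0.5000 = 0.1750
d₁ = [ln(260/268) + (0.026 + ½·0.35²)·0.25] / (σ√T) = (-0.0303 + 0.0218) / 0.1750 = -0.0485 which rounds to -0.05
d₂ = -0.0485 − 0.1750 = -0.2235 which rounds to -0.22
e^(−rT) = e^(−0.026·0.25) = 0.9935
N(−d₂) = N(0.22) = 0.5871;  N(−d₁) = N(0.05) = 0.5199
P = 268·0.9935·0.5871 − 260·0.5199 = 156.3201 − 135.1740 = 21.1461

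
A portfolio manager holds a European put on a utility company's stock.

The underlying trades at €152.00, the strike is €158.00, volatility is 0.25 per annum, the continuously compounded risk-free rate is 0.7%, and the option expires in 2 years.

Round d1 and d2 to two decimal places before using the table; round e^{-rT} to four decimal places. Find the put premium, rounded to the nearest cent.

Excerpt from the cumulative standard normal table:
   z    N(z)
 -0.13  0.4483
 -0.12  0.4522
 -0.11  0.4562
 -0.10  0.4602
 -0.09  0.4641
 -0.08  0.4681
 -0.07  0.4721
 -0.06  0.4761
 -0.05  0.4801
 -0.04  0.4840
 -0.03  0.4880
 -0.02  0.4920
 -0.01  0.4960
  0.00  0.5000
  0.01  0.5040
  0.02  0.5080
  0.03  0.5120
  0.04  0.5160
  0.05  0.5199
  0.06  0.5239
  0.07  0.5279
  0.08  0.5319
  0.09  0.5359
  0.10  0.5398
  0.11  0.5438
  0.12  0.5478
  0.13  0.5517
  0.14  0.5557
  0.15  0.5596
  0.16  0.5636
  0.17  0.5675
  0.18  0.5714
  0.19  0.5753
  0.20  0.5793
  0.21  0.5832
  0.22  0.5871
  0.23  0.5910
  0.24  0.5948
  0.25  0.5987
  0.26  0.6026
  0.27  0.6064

T = 2;  σ√T = 0.3536
d₁ = [ln(152/158) + (0.007 + 0.25²/2)·2] / 0.3536 = [-0.0387 + 0.0765] / 0.3536 = 0.1069 ⇒ 0.11
d₂ = d₁ − σ√T = 0.1069 − 0.3536 = -0.2467 ⇒ -0.25
exp(−rT) = exp(−0.007·2) = 0.9861
P = 158·0.9861·N(0.25) − 152·N(-0.11) = 158·0.9861·0.5987 − 152·0.4562 = 93.2797 − 69.3424 = 23.9373

€23.94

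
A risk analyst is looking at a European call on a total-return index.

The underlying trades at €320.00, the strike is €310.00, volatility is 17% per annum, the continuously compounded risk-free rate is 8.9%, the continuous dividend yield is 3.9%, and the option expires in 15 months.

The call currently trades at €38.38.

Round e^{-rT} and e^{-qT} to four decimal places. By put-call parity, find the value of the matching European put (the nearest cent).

€10.97

e^(−qT) = e^(−0.039·1.25) = 0.9524;  e^(−rT) = e^(−0.089·1.25) = 0.8947
Put-call parity: C − P = S·e^(−qT) − K·e^(−rT) = 320·0.9524 − 310·0.8947 = 304.7680 − 277.3570 = 27.4110
P = C − (C − P) = 38.38 − (27.4110) = 10.9690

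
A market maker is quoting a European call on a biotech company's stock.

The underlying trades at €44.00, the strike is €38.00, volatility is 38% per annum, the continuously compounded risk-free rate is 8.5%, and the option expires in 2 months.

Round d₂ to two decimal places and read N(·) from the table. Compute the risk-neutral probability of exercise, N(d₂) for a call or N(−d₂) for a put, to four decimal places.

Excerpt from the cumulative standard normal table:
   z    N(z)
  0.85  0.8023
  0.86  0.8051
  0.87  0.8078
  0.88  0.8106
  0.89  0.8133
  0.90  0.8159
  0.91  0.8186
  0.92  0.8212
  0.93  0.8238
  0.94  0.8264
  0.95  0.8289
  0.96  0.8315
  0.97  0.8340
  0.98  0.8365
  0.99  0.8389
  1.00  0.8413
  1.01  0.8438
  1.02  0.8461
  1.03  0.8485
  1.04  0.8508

0.8315

σ√T = 0.38·√0.1667 = 0.1551
ln(S/K) + (r + σ²/2)T = ln(44/38) + (0.085 + 0.38²/2)·0.1667 = 0.1466 + 0.0262 = 0.1728
d₁ = 0.1728 / 0.1551 = 1.1139 ≈ 1.11
d₂ = d₁ − σ√T = 1.1139 − 0.1551 = 0.9588 ≈ 0.96
Risk-neutral Pr[S_T > K] = N(d₂) = N(0.96) = 0.8315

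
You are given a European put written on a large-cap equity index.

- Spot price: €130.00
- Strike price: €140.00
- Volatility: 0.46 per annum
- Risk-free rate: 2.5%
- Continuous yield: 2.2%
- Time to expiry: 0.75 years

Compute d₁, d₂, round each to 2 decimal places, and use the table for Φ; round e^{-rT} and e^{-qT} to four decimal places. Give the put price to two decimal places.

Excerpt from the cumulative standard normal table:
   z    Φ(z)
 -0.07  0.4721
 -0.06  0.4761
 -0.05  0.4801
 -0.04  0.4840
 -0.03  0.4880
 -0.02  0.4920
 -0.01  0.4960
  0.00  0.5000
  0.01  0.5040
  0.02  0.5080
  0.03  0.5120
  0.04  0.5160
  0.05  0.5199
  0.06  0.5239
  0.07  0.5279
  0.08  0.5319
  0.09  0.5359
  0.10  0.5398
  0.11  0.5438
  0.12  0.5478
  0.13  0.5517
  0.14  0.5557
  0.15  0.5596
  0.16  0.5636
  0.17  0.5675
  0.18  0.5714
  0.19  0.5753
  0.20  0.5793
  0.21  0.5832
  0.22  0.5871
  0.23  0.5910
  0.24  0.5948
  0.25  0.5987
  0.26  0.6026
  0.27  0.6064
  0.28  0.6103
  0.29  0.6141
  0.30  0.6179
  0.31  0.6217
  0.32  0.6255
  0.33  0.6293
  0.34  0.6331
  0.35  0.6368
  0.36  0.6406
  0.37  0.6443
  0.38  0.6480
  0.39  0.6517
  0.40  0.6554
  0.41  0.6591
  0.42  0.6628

€26.12

T = 0.75;  σ√T = 0.3984
ln(S/K) + (r − q + σ²/2)T = ln(130/140) + (0.025 − 0.022 + 0.46²/2)·0.75 = -0.0741 + 0.0816 = 0.0075
d₁ = 0.0075 / 0.3984 = 0.0188 which rounds to 0.02
d₂ = d₁ − σ√T = 0.0188 − 0.3984 = -0.3796 which rounds to -0.38
e^(−qT) = e^(−0.022·0.75) = 0.9836;  e^(−rT) = e^(−0.025·0.75) = 0.9814
P = 140·0.9814·N(0.38) − 130·0.9836·N(-0.02) = 140·0.9814·0.6480 − 130·0.9836·0.4920 = 89.0326 − 62.9111 = 26.1216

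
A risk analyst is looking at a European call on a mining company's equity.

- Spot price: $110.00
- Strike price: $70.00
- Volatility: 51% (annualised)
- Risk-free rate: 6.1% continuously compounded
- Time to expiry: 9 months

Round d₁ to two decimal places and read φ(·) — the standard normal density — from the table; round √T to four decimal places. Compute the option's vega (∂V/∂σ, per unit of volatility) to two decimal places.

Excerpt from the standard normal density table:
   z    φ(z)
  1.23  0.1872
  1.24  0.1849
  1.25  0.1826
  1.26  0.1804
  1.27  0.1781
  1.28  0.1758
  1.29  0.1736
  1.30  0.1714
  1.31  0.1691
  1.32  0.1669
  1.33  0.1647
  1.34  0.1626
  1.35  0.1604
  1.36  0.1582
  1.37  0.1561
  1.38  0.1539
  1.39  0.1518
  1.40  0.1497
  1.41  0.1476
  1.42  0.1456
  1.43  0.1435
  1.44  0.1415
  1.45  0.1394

σ√T = 0.51·√0.75 = 0.4417
d₁ = [ln(110/70) + (0.061 + 0.51²/2)·0.75] / 0.4417 = [0.4520 + 0.1433] / 0.4417 = 1.3478 → 1.35
√T = √0.75 = 0.8660
φ(d₁) = φ(1.35) = 0.1604
vega = S·φ(d₁)·√T = 110·0.1604·0.8660 = 15.2797
(Call and put vega coincide under Black-Scholes.)

15.28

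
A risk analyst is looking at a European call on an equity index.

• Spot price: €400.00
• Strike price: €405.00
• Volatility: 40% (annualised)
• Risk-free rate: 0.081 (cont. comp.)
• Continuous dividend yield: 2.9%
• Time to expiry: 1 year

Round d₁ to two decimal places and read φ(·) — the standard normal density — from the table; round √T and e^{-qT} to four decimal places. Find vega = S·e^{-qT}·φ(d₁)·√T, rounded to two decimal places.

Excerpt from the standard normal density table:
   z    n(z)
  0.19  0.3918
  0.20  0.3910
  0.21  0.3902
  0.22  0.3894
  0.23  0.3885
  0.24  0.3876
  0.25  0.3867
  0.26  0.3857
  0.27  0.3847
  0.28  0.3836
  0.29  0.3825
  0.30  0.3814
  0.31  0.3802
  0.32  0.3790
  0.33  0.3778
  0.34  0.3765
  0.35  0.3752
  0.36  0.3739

σ√T = 0.4·√1 = 0.4000
d₁ = [ln(400/405) + (0.081 − 0.029 + 0.4²/2)·1] / 0.4000 = [-0.0124 + 0.1320] / 0.4000 = 0.2989 which rounds to 0.30
√T = √1 = 1.0000
φ(d₁) = φ(0.30) = 0.3814
e^(−qT) = e^(−0.029·1) = 0.9714
vega = S·e^(−qT)·φ(d₁)·√T = 400·0.9714·0.3814·1.0000 = 148.1968

148.20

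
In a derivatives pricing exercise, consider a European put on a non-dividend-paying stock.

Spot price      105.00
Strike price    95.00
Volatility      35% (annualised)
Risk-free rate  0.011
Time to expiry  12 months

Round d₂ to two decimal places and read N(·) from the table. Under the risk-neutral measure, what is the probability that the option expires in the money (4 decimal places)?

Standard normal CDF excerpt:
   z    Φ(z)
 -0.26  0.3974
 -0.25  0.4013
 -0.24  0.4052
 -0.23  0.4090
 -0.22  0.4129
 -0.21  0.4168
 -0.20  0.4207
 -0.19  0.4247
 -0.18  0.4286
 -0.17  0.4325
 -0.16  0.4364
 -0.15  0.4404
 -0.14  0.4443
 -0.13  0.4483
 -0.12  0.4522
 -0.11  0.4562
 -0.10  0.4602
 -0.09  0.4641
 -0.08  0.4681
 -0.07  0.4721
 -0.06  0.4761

σ√T = 0.35 × 1.0000 = 0.3500
ln(S/K) + (r + σ²/2)T = ln(105/95) + (0.011 + 0.35²/2)·1 = 0.1001 + 0.0722 = 0.1723
d₁ = 0.1723 / 0.3500 = 0.4924 which rounds to 0.49
d₂ = d₁ − σ√T = 0.4924 − 0.3500 = 0.1424 which rounds to 0.14
Pr(exercise) under Q = N(−d₂) = N(-0.14) = 0.4443

0.4443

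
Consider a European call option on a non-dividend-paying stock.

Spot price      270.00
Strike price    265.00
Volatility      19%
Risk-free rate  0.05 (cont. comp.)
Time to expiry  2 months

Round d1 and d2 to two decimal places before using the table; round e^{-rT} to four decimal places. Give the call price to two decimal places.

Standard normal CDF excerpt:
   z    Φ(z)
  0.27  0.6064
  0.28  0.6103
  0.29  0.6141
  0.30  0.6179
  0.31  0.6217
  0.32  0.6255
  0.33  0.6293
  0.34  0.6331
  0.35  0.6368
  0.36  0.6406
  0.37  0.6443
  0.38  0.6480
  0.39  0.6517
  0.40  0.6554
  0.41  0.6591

12.58

T = 0.1667;  σ√T = 0.0776
d₁ = [ln(270/265) + (0.05 + ½·0.19²)·0.1667] / (σ√T) = (0.0187 + 0.0113) / 0.0776 = 0.3872 which rounds to 0.39
d₂ = 0.3872 − 0.0776 = 0.3096 which rounds to 0.31
e^(−rT) = e^(−0.05·0.1667) = 0.9917
C = 270·N(0.39) − 265·0.9917·N(0.31) = 270·0.6517 − 265·0.9917·0.6217 = 175.9590 − 163.3831 = 12.5759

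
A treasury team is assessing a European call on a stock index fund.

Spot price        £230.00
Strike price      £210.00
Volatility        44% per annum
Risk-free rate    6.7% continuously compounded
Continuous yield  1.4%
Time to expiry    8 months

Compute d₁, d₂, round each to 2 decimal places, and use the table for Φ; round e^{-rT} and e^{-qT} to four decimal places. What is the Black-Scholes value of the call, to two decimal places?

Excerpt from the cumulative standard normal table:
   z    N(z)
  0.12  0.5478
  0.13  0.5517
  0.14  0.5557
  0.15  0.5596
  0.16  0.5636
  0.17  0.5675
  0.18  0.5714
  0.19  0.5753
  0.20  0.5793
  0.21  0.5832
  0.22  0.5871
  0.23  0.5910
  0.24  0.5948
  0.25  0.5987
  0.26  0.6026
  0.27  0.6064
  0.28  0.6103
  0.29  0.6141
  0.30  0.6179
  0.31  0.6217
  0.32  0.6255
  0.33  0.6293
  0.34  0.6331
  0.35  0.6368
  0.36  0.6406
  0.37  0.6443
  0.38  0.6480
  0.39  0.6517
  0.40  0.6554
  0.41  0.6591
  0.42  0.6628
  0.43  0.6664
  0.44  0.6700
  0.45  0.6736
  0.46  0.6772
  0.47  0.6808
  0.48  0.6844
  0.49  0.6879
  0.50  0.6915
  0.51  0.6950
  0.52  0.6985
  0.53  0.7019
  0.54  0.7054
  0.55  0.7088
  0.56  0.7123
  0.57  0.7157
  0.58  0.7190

£45.97

σ√T = 0.44·√0.6667 = 0.3593
d₁ = [ln(230/210) + (0.067 − 0.014 + 0.44²/2)·0.6667] / 0.3593 = [0.0910 + 0.0999] / 0.3593 = 0.5312 ≈ 0.53
d₂ = d₁ − σ√T = 0.5312 − 0.3593 = 0.1719 ≈ 0.17
exp(−qT) = exp(−0.014·0.6667) = 0.9907;  exp(−rT) = exp(−0.067·0.6667) = 0.9563
C = 230·0.9907·N(0.53) − 210·0.9563·N(0.17) = 230·0.9907·0.7019 − 210·0.9563·0.5675 = 159.9356 − 113.9671 = 45.9686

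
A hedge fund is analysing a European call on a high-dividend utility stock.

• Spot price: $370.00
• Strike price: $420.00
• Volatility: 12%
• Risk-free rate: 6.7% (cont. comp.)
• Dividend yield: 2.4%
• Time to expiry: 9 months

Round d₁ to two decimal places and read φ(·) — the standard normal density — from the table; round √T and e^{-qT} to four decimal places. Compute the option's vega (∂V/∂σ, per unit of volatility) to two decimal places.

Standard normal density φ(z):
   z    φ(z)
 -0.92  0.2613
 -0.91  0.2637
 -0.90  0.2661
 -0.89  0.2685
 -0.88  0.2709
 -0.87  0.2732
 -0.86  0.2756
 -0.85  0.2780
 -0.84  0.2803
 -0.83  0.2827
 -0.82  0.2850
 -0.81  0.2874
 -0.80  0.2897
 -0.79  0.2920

σ√T = 0.12 × 0.8660 = 0.1039
d₁ = [ln(370/420) + (0.067 − 0.024 + ½·0.12²)·0.75] / (σ√T) = (-0.1268 + 0.0377) / 0.1039 = -0.8574 which rounds to -0.86
√T = √0.75 = 0.8660
φ(d₁) = φ(-0.86) = 0.2756
e^(−qT) = e^(−0.024·0.75) = 0.9822
vega = S·e^(−qT)·φ(d₁)·√T = 370·0.9822·0.2756·0.8660 = 86.7359
(Vega is the same for a European call and put with the same parameters.)

86.74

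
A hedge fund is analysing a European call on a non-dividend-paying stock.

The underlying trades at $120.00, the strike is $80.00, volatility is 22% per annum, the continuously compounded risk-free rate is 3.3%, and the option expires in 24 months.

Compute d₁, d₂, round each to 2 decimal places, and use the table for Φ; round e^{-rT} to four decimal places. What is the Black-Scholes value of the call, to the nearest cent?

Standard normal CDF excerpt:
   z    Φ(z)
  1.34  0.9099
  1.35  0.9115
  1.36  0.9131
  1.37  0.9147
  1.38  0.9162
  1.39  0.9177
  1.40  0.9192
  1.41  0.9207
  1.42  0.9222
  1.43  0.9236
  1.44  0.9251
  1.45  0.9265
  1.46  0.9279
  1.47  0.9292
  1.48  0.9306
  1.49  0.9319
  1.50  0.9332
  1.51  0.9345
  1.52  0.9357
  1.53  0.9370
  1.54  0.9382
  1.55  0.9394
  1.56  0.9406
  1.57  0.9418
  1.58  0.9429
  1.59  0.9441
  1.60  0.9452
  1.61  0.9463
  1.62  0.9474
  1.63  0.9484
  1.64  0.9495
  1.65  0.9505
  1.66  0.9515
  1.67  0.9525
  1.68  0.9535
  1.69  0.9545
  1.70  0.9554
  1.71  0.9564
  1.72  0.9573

σ√T = 0.22·√2 = 0.3111
d₁ = [ln(120/80) + (0.033 + 0.22²/2)·2] / 0.3111 = [0.4055 + 0.1144] / 0.3111 = 1.6709 which rounds to 1.67
d₂ = d₁ − σ√T = 1.6709 − 0.3111 = 1.3598 which rounds to 1.36
e^(−rT) = e^(−0.033·2) = 0.9361
C = 120·N(1.67) − 80·0.9361·N(1.36) = 120·0.9525 − 80·0.9361·0.9131 = 114.3000 − 68.3802 = 45.9198

$45.92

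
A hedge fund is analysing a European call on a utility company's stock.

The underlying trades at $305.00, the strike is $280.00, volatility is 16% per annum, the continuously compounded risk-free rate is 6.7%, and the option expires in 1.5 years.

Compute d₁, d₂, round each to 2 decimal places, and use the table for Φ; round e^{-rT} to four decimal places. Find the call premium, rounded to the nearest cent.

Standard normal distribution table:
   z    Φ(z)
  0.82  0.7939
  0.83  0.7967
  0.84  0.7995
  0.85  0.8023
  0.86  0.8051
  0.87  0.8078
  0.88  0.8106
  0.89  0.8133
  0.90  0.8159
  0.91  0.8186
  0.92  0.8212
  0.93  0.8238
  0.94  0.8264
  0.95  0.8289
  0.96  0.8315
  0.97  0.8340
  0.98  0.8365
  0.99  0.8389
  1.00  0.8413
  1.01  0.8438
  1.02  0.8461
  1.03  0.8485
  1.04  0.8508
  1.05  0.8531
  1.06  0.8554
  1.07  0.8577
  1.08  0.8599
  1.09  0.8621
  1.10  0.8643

$57.03

T = 1.5;  σ√T = 0.1960
d₁ = [ln(305/280) + (0.067 + ½·0.16²)·1.5] / (σ√T) = (0.0855 + 0.1197) / 0.1960 = 1.0473 ≈ 1.05
d₂ = 1.0473 − 0.1960 = 0.8513 ≈ 0.85
exp(−rT) = exp(−0.067·1.5) = 0.9044
N(d₁) = N(1.05) = 0.8531;  N(d₂) = N(0.85) = 0.8023
C = 305·0.8531 − 280·0.9044·0.8023 = 260.1955 − 203.1680 = 57.0275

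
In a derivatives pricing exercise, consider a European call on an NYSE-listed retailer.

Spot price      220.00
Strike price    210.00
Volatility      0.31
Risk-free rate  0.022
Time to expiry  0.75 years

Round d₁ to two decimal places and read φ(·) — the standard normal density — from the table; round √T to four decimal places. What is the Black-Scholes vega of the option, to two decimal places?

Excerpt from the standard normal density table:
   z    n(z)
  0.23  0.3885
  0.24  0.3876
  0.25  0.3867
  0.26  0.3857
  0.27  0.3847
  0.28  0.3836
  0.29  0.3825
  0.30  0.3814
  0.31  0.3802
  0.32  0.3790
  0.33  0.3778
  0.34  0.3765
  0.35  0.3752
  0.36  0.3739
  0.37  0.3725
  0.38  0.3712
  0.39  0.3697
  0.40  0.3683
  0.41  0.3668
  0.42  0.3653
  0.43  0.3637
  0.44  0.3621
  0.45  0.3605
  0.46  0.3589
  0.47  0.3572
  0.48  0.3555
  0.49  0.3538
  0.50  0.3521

T = 0.75;  σ√T = 0.2685
d₁ = [ln(220/210) + (0.022 + 0.31²/2)·0.75] / 0.2685 = [0.0465 + 0.0525] / 0.2685 = 0.3690 → 0.37
√T = √0.75 = 0.8660
φ(d₁) = φ(0.37) = 0.3725
vega = S·φ(d₁)·√T = 220·0.3725·0.8660 = 70.9687
(The put has the same vega.)

70.97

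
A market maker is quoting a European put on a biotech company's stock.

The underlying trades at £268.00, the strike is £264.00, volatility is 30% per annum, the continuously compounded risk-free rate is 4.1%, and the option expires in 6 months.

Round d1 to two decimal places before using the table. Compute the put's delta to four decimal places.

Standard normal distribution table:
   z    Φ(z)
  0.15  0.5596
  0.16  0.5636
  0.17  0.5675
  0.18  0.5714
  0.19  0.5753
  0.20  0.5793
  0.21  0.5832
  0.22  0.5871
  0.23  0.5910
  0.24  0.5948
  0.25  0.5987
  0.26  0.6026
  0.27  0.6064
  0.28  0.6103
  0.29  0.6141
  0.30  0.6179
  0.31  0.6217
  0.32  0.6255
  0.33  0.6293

σ√T = 0.3 × 0.7071 = 0.2121
d₁ = [ln(268/264) + (0.041 + ½·0.3²)·0.5] / (σ√T) = (0.0150 + 0.0430) / 0.2121 = 0.2736 ⇒ 0.27
N(d₁) = N(0.27) = 0.6064
Δ_put = N(d₁) − 1 = 0.6064 − 1 = -0.3936

-0.3936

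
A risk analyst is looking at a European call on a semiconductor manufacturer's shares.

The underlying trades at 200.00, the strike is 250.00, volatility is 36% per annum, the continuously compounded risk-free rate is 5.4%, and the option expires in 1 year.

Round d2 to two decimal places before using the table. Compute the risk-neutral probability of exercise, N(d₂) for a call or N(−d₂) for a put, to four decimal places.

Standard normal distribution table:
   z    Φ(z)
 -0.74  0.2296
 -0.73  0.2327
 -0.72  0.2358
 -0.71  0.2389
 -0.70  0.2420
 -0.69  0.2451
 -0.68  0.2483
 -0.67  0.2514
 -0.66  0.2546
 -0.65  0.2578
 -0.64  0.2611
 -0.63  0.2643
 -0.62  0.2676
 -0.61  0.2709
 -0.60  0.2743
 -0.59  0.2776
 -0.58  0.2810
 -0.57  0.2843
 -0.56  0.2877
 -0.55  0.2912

σ√T = 0.36 × 1.0000 = 0.3600
d₁ = [ln(200/250) + (0.054 + ½·0.36²)·1] / (σ√T) = (-0.2231 + 0.1188) / 0.3600 = -0.2898 which rounds to -0.29
d₂ = -0.2898 − 0.3600 = -0.6498 which rounds to -0.65
Pr(exercise) under Q = N(d₂) = 0.2578

0.2578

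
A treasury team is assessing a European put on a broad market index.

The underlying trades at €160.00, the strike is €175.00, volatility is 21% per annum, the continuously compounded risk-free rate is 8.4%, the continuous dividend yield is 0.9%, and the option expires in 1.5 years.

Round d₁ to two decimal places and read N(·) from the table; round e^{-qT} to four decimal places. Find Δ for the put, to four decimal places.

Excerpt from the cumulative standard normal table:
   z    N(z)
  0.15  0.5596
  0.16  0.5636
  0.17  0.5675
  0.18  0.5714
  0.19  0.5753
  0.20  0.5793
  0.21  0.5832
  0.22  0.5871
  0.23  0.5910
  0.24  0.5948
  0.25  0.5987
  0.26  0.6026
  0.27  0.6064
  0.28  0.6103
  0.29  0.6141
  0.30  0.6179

-0.4074

σ√T = 0.21·√1.5 = 0.2572
d₁ = [ln(160/175) + (0.084 − 0.009 + 0.21²/2)·1.5] / 0.2572 = [-0.0896 + 0.1456] / 0.2572 = 0.2176 ⇒ 0.22
N(d₁) = N(0.22) = 0.5871
Δ_put = e^(−qT)·(N(d₁) − 1) = 0.9866·(0.5871 − 1) = -0.4074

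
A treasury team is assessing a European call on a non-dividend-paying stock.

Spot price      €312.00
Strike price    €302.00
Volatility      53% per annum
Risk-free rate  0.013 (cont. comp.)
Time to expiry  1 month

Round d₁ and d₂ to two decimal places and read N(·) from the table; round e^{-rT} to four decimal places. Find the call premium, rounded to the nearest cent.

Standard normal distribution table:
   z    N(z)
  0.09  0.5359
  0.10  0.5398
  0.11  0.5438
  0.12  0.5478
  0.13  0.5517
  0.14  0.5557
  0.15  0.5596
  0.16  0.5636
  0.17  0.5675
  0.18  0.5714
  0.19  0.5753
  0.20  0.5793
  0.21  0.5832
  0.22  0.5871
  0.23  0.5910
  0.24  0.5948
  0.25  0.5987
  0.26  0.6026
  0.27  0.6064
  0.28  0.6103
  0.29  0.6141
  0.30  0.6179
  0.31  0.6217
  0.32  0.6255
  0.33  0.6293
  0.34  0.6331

€25.15

σ√T = 0.53 × 0.2887 = 0.1530
d₁ = [ln(312/302) + (0.013 + 0.53²/2)·0.08333] / 0.1530 = [0.0326 + 0.0128] / 0.1530 = 0.2965 ≈ 0.30
d₂ = d₁ − σ√T = 0.2965 − 0.1530 = 0.1435 ≈ 0.14
e^(−rT) = e^(−0.013·0.08333) = 0.9989
C = 312·N(0.30) − 302·0.9989·N(0.14) = 312·0.6179 − 302·0.9989·0.5557 = 192.7848 − 167.6368 = 25.1480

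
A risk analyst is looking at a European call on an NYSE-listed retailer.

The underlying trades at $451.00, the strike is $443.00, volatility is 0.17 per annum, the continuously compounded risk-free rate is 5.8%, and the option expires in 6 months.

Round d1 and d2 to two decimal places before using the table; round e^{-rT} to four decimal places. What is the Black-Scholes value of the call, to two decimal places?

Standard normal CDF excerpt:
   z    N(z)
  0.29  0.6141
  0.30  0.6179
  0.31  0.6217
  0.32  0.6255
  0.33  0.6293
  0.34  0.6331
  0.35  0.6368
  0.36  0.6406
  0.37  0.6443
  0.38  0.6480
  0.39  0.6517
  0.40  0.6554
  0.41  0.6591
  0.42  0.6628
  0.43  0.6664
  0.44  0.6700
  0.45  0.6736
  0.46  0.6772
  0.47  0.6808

$32.99

σ√T = 0.17·√0.5 = 0.1202
d₁ = [ln(451/443) + (0.058 + 0.17²/2)·0.5] / 0.1202 = [0.0179 + 0.0362] / 0.1202 = 0.4502 which rounds to 0.45
d₂ = d₁ − σ√T = 0.4502 − 0.1202 = 0.3300 which rounds to 0.33
e^(−rT) = e^(−0.058·0.5) = 0.9714
N(d₁) = N(0.45) = 0.6736;  N(d₂) = N(0.33) = 0.6293
C = 451·0.6736 − 443·0.9714·0.6293 = 303.7936 − 270.8068 = 32.9868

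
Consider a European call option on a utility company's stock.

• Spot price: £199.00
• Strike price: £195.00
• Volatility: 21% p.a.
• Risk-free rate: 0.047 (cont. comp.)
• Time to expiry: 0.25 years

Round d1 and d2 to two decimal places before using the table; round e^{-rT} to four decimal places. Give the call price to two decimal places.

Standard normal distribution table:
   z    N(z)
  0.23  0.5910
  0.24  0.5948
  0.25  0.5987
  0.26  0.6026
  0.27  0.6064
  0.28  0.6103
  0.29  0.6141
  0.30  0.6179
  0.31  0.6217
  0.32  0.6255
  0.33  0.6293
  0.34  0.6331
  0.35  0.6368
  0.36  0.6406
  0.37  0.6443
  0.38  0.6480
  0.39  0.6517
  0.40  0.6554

T = 0.25;  σ√T = 0.1050
d₁ = [ln(199/195) + (0.047 + 0.21²/2)·0.25] / 0.1050 = [0.0203 + 0.0173] / 0.1050 = 0.3578 → 0.36
d₂ = d₁ − σ√T = 0.3578 − 0.1050 = 0.2528 → 0.25
e^(−rT) = e^(−0.047·0.25) = 0.9883
N(d₁) = N(0.36) = 0.6406;  N(d₂) = N(0.25) = 0.5987
C = 199·0.6406 − 195·0.9883·0.5987 = 127.4794 − 115.3806 = 12.0988

£12.10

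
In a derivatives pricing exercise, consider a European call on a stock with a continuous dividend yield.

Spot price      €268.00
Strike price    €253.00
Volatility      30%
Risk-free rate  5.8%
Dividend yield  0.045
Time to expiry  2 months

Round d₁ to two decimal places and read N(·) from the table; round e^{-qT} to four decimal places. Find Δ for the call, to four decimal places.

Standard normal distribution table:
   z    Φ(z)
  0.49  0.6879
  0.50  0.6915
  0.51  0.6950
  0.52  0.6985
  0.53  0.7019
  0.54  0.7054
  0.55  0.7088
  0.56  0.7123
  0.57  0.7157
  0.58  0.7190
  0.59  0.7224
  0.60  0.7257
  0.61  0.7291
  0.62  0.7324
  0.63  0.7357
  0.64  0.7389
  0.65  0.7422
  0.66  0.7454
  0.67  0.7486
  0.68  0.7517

0.7035

σ√T = 0.3 × 0.4082 = 0.1225
d₁ = [ln(268/253) + (0.058 − 0.045 + ½·0.3²)·0.1667] / (σ√T) = (0.0576 + 0.0097) / 0.1225 = 0.5492 ⇒ 0.55
N(d₁) = N(0.55) = 0.7088
Δ_call = exp(−qT)·N(d₁) = 0.9925·0.7088 = 0.7035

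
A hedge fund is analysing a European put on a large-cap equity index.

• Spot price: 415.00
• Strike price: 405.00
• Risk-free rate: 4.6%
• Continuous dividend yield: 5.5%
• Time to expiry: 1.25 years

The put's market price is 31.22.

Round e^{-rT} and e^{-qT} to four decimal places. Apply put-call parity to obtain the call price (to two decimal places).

36.30

exp(−qT) = exp(−0.055·1.25) = 0.9336;  exp(−rT) = exp(−0.046·1.25) = 0.9441
Put-call parity: C − P = S·e^(−qT) − K·e^(−rT) = 415·0.9336 − 405·0.9441 = 387.4440 − 382.3605 = 5.0835
C = P + (C − P) = 31.22 + (5.0835) = 36.3035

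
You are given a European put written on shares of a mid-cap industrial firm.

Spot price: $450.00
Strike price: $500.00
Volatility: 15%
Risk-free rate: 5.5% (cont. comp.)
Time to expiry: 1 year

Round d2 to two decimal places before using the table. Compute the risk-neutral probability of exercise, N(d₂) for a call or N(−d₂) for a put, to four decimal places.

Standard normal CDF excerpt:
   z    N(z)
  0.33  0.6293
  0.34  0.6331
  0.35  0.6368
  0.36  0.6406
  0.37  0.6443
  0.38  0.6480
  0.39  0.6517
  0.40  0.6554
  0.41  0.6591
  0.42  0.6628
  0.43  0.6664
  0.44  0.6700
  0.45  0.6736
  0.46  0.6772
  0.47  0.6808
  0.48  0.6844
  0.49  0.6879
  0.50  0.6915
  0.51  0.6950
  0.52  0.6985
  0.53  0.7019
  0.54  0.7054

σ√T = 0.15·√1 = 0.1500
d₁ = [ln(450/500) + (0.055 + 0.15²/2)·1] / 0.1500 = [-0.1054 + 0.0663] / 0.1500 = -0.2607 which rounds to -0.26
d₂ = d₁ − σ√T = -0.2607 − 0.1500 = -0.4107 which rounds to -0.41
Pr(exercise) under Q = N(−d₂) = N(0.41) = 0.6591

0.6591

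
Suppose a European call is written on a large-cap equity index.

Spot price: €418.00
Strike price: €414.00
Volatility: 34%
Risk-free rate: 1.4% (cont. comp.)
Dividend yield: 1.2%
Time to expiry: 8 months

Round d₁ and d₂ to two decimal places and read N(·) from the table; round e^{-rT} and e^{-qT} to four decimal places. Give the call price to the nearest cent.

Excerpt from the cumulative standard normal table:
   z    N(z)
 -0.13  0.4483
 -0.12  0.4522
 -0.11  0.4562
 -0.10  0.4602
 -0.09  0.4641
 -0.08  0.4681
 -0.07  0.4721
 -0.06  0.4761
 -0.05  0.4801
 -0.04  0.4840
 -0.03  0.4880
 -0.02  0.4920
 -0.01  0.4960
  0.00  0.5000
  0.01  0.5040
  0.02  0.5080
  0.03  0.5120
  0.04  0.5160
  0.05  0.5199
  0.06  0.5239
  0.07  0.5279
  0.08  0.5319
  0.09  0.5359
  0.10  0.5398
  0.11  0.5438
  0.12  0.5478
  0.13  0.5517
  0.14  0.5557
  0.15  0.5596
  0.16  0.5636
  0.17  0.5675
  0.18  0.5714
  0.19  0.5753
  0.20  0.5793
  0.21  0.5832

€48.18

σ√T = 0.34 × 0.8165 = 0.2776
ln(S/K) + (r − q + σ²/2)T = ln(418/414) + (0.014 − 0.012 + 0.34²/2)·0.6667 = 0.0096 + 0.0399 = 0.0495
d₁ = 0.0495 / 0.2776 = 0.1782 ≈ 0.18
d₂ = d₁ − σ√T = 0.1782 − 0.2776 = -0.0994 ≈ -0.10
e^(−qT) = e^(−0.012·0.6667) = 0.9920;  e^(−rT) = e^(−0.014·0.6667) = 0.9907
C = 418·0.9920·N(0.18) − 414·0.9907·N(-0.10) = 418·0.9920·0.5714 − 414·0.9907·0.4602 = 236.9344 − 188.7509 = 48.1835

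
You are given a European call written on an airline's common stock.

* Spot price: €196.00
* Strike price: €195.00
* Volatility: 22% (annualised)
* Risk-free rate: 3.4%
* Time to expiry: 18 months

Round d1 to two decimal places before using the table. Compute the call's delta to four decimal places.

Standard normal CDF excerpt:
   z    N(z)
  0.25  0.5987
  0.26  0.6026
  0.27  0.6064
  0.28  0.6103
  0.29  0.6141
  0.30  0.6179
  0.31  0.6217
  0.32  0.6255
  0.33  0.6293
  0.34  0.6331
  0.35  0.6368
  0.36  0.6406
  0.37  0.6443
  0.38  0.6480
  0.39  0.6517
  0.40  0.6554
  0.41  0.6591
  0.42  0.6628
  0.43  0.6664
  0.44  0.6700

T = 1.5;  σ√T = 0.2694
ln(S/K) + (r + σ²/2)T = ln(196/195) + (0.034 + 0.22²/2)·1.5 = 0.0051 + 0.0873 = 0.0924
d₁ = 0.0924 / 0.2694 = 0.3430 ≈ 0.34
N(d₁) = N(0.34) = 0.6331
Δ_call = N(d₁) = 0.6331

0.6331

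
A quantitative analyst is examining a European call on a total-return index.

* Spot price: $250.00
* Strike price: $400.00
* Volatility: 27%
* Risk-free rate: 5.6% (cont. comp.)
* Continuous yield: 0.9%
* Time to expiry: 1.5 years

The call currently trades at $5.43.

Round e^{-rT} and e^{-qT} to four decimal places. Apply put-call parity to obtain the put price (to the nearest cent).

e^(−qT) = e^(−0.009·1.5) = 0.9866;  e^(−rT) = e^(−0.056·1.5) = 0.9194
Put-call parity: C − P = S·e^(−qT) − K·e^(−rT) = 250·0.9866 − 400·0.9194 = 246.6500 − 367.7600 = -121.1100
P = C − (C − P) = 5.43 − (-121.1100) = 126.5400

$126.54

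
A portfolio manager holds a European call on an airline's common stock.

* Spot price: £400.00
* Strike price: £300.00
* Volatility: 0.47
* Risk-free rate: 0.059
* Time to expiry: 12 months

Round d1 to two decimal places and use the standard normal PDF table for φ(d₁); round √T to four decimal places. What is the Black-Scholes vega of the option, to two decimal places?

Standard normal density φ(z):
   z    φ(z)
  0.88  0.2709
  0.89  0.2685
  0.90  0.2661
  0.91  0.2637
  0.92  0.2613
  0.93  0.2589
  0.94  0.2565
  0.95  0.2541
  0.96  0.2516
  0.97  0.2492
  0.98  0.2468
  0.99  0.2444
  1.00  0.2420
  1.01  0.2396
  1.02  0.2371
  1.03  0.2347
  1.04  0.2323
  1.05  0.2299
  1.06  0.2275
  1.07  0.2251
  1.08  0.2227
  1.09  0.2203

T = 1;  σ√T = 0.4700
d₁ = [ln(400/300) + (0.059 + 0.47²/2)·1] / 0.4700 = [0.2877 + 0.1694] / 0.4700 = 0.9726 which rounds to 0.97
√T = √1 = 1.0000
φ(d₁) = φ(0.97) = 0.2492
vega = S·φ(d₁)·√T = 400·0.2492·1.0000 = 99.6800

99.68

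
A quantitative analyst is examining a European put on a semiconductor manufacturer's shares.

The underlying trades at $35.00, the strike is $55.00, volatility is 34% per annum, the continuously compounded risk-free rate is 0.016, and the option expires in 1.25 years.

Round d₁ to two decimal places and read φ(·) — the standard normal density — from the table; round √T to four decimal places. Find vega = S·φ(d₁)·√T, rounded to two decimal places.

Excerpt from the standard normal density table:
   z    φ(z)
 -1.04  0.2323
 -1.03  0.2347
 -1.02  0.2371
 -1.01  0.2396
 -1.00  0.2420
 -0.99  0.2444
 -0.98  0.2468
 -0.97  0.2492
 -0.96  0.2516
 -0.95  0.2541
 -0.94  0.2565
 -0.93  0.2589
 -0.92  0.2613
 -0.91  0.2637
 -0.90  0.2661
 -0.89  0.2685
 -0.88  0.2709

9.94

σ√T = 0.34·√1.25 = 0.3801
ln(S/K) + (r + σ²/2)T = ln(35/55) + (0.016 + 0.34²/2)·1.25 = -0.4520 + 0.0922 = -0.3597
d₁ = -0.3597 / 0.3801 = -0.9463 which rounds to -0.95
√T = √1.25 = 1.1180
φ(d₁) = φ(-0.95) = 0.2541
vega = S·φ(d₁)·√T = 35·0.2541·1.1180 = 9.9429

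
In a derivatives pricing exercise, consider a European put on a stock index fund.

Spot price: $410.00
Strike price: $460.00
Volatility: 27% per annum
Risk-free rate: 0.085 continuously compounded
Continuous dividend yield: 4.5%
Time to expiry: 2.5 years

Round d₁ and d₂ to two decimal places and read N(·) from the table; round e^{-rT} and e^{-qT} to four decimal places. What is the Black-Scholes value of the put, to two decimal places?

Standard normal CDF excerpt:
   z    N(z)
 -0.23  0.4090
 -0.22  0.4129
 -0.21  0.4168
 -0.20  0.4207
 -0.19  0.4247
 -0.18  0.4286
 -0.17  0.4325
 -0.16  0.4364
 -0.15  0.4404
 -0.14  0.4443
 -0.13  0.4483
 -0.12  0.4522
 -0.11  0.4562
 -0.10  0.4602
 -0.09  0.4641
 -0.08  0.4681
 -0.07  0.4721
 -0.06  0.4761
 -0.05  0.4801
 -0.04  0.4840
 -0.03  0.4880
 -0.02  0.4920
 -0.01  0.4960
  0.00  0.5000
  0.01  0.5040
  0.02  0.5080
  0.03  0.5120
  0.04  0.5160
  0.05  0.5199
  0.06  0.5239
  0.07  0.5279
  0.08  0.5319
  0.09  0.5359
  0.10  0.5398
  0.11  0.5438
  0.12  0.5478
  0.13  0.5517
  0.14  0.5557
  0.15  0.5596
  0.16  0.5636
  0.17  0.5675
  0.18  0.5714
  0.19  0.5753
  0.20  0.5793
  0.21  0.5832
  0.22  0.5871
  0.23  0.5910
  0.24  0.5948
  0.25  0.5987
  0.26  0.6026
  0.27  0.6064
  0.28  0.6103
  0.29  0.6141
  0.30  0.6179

$65.66

T = 2.5;  σ√T = 0.4269
d₁ = [ln(410/460) + (0.085 − 0.045 + 0.27²/2)·2.5] / 0.4269 = [-0.1151 + 0.1911] / 0.4269 = 0.1782 → 0.18
d₂ = d₁ − σ√T = 0.1782 − 0.4269 = -0.2488 → -0.25
exp(−qT) = exp(−0.045·2.5) = 0.8936;  exp(−rT) = exp(−0.085·2.5) = 0.8086
P = 460·0.8086·N(0.25) − 410·0.8936·N(-0.18) = 460·0.8086·0.5987 − 410·0.8936·0.4286 = 222.6901 − 157.0288 = 65.6613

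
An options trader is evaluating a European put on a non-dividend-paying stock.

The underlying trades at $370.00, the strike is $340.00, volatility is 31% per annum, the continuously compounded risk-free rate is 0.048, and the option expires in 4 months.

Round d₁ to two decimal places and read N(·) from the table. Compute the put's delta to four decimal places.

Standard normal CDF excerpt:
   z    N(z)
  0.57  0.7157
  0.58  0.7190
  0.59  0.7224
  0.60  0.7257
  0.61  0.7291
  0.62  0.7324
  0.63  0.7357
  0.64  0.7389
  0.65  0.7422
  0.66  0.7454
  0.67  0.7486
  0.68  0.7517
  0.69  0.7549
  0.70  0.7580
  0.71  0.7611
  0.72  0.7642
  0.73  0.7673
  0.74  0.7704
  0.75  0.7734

-0.2578

σ√T = 0.31 × 0.5774 = 0.1790
d₁ = [ln(370/340) + (0.048 + ½·0.31²)·0.3333] / (σ√T) = (0.0846 + 0.0320) / 0.1790 = 0.6513 which rounds to 0.65
N(d₁) = N(0.65) = 0.7422
Δ_put = N(d₁) − 1 = 0.7422 − 1 = -0.2578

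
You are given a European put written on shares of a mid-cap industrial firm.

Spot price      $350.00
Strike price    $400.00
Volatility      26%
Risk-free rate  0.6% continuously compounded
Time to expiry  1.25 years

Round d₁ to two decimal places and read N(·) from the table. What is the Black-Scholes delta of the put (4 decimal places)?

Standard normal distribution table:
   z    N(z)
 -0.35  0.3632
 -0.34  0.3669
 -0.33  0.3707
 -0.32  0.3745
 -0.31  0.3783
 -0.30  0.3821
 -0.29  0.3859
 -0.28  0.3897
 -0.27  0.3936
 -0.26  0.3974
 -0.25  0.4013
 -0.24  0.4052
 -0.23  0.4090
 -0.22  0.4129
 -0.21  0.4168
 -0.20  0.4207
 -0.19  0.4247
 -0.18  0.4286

-0.6141

σ√T = 0.26 × 1.1180 = 0.2907
ln(S/K) + (r + σ²/2)T = ln(350/400) + (0.006 + 0.26²/2)·1.25 = -0.1335 + 0.0498 = -0.0838
d₁ = -0.0838 / 0.2907 = -0.2882 which rounds to -0.29
N(d₁) = N(-0.29) = 0.3859
Δ_put = N(d₁) − 1 = 0.3859 − 1 = -0.6141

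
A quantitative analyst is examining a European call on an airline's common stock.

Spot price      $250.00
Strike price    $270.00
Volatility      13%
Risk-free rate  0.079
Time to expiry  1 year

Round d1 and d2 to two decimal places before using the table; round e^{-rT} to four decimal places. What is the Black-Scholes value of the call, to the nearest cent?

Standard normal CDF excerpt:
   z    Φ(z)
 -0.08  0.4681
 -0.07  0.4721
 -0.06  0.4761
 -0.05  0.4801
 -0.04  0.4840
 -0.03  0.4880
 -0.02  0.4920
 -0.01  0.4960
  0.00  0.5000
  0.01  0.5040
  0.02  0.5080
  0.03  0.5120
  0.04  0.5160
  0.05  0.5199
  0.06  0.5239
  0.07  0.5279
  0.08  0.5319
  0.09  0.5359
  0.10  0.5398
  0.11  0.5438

σ√T = 0.13 × 1.0000 = 0.1300
d₁ = [ln(250/270) + (0.079 + ½·0.13²)·1] / (σ√T) = (-0.0770 + 0.0874) / 0.1300 = 0.0807 ⇒ 0.08
d₂ = 0.0807 − 0.1300 = -0.0493 ⇒ -0.05
exp(−rT) = exp(−0.079·1) = 0.9240
C = 250·N(0.08) − 270·0.9240·N(-0.05) = 250·0.5319 − 270·0.9240·0.4801 = 132.9750 − 119.7753 = 13.1997

$13.20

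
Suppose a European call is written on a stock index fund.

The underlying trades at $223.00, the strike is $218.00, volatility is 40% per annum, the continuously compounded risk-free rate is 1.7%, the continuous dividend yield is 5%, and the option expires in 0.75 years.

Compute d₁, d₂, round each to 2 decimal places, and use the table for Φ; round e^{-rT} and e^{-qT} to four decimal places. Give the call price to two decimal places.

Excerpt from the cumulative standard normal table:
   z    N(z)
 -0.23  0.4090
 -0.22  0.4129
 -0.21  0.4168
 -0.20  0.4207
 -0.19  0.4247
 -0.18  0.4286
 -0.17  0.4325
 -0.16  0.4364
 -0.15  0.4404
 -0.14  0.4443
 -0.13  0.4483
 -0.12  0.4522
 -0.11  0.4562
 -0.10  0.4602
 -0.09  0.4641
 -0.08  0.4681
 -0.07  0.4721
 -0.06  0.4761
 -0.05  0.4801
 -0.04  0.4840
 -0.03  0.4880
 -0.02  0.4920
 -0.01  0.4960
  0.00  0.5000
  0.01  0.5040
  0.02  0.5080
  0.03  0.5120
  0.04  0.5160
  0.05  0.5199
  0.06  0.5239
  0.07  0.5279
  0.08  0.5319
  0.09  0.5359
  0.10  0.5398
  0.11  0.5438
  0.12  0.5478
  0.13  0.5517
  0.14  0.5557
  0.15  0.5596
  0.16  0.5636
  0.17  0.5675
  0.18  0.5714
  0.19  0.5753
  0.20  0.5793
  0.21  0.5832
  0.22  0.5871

$29.65

T = 0.75;  σ√T = 0.3464
ln(S/K) + (r − q + σ²/2)T = ln(223/218) + (0.017 − 0.05 + 0.4²/2)·0.75 = 0.0227 + 0.0353 = 0.0579
d₁ = 0.0579 / 0.3464 = 0.1672 → 0.17
d₂ = d₁ − σ√T = 0.1672 − 0.3464 = -0.1792 → -0.18
exp(−qT) = exp(−0.05·0.75) = 0.9632;  exp(−rT) = exp(−0.017·0.75) = 0.9873
N(d₁) = N(0.17) = 0.5675;  N(d₂) = N(-0.18) = 0.4286
C = 223·0.9632·0.5675 − 218·0.9873·0.4286 = 121.8954 − 92.2482 = 29.6472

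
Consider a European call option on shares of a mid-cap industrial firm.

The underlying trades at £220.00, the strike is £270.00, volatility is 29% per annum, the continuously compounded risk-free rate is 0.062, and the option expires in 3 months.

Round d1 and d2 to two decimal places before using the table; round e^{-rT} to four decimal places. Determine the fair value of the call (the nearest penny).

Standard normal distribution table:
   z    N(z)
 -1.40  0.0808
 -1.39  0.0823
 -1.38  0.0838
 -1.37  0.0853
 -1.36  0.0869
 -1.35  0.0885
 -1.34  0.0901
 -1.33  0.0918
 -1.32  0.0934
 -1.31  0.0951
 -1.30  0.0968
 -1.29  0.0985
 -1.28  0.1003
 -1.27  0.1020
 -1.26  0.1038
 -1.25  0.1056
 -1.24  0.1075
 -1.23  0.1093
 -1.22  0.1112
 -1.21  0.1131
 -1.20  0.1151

σ√T = 0.29 × 0.5000 = 0.1450
d₁ = [ln(220/270) + (0.062 + 0.29²/2)·0.25] / 0.1450 = [-0.2048 + 0.0260] / 0.1450 = -1.2330 → -1.23
d₂ = d₁ − σ√T = -1.2330 − 0.1450 = -1.3780 → -1.38
e^(−rT) = e^(−0.062·0.25) = 0.9846
C = 220·N(-1.23) − 270·0.9846·N(-1.38) = 220·0.1093 − 270·0.9846·0.0838 = 24.0460 − 22.2776 = 1.7684

£1.77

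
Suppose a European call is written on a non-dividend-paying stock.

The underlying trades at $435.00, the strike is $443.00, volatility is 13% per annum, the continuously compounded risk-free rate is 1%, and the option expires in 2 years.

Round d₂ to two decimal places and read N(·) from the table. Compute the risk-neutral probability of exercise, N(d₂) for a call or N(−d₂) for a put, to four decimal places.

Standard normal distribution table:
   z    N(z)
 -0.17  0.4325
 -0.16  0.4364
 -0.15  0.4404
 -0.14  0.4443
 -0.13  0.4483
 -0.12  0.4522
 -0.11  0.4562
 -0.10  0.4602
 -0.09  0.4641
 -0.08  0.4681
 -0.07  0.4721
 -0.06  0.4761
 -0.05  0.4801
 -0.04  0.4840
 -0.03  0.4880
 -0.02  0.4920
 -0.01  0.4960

T = 2;  σ√T = 0.1838
d₁ = [ln(435/443) + (0.01 + 0.13²/2)·2] / 0.1838 = [-0.0182 + 0.0369] / 0.1838 = 0.1016 → 0.10
d₂ = d₁ − σ√T = 0.1016 − 0.1838 = -0.0823 → -0.08
Risk-neutral Pr[S_T > K] = N(d₂) = N(-0.08) = 0.4681

0.4681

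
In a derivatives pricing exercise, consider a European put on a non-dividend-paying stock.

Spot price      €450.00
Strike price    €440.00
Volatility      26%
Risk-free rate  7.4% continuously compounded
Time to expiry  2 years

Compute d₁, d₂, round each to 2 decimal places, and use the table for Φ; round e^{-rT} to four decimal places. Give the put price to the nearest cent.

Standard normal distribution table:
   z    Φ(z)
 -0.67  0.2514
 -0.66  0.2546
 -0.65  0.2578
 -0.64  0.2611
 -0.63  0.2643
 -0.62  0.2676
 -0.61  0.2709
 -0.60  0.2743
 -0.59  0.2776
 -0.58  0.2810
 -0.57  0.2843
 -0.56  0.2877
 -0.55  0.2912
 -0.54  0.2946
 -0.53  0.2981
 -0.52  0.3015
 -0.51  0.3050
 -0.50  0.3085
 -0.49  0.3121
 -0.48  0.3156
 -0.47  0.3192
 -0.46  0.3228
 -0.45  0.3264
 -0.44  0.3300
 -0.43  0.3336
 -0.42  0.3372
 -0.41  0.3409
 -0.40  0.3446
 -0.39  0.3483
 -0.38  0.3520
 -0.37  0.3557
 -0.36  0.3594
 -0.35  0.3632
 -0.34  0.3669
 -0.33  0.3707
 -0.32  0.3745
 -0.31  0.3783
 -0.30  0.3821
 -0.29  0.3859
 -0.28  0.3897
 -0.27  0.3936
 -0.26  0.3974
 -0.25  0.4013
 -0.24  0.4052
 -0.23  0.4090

T = 2;  σ√T = 0.3677
d₁ = [ln(450/440) + (0.074 + 0.26²/2)·2] / 0.3677 = [0.0225 + 0.2156] / 0.3677 = 0.6475 → 0.65
d₂ = d₁ − σ√T = 0.6475 − 0.3677 = 0.2798 → 0.28
e^(−rT) = e^(−0.074·2) = 0.8624
N(−d₂) = N(-0.28) = 0.3897;  N(−d₁) = N(-0.65) = 0.2578
P = 440·0.8624·0.3897 − 450·0.2578 = 147.8740 − 116.0100 = 31.8640

€31.86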